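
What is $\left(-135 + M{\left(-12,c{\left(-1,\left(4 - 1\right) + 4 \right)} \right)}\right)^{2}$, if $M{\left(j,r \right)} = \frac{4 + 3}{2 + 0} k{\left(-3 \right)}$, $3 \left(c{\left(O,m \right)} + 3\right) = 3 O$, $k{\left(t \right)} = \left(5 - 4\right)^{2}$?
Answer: $\frac{69169}{4} \approx 17292.0$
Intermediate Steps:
$k{\left(t \right)} = 1$ ($k{\left(t \right)} = 1^{2} = 1$)
$c{\left(O,m \right)} = -3 + O$ ($c{\left(O,m \right)} = -3 + \frac{3 O}{3} = -3 + O$)
$M{\left(j,r \right)} = \frac{7}{2}$ ($M{\left(j,r \right)} = \frac{4 + 3}{2 + 0} \cdot 1 = \frac{7}{2} \cdot 1 = \frac{7}{2}$)
$\left(-135 + M{\left(-12,c{\left(-1,\left(4 - 1\right) + 4 \right)} \right)}\right)^{2} = \left(-135 + \frac{7}{2}\right)^{2} = \left(- \frac{263}{2}\right)^{2} = \frac{69169}{4}$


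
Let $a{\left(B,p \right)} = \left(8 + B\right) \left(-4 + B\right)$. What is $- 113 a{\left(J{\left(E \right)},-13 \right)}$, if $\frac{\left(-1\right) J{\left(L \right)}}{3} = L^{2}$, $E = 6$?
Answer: $-1265600$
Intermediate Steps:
$J{\left(L \right)} = - 3 L^{2}$
$a{\left(B,p \right)} = \left(-4 + B\right) \left(8 + B\right)$
$- 113 a{\left(J{\left(E \right)},-13 \right)} = - 113 \left(-32 + \left(- 3 \cdot 6^{2}\right)^{2} + 4 \left(- 3 \cdot 6^{2}\right)\right) = - 113 \left(-32 + \left(\left(-3\right) 36\right)^{2} + 4 \left(\left(-3\right) 36\right)\right) = - 113 \left(-32 + \left(-108\right)^{2} + 4 \left(-108\right)\right) = - 113 \left(-32 + 11664 - 432\right) = \left(-113\right) 11200 = -1265600$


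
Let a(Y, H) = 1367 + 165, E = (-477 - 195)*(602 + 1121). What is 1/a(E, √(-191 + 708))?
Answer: 1/1532 ≈ 0.00065274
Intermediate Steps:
E = -1157856 (E = -672*1723 = -1157856)
a(Y, H) = 1532
1/a(E, √(-191 + 708)) = 1/1532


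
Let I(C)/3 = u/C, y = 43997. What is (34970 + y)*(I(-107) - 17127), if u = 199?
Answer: -144761198862/107 ≈ -1.3529e+9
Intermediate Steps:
I(C) = 597/C (I(C) = 3*(199/C) = 597/C)
(34970 + y)*(I(-107) - 17127) = (34970 + 43997)*(597/(-107) - 17127) = 78967*(597*(-1/107) - 17127) = 78967*(-597/107 - 17127) = 78967*(-1833186/107) = -144761198862/107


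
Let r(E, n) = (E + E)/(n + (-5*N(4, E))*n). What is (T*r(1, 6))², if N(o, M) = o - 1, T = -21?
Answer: ¼ ≈ 0.25000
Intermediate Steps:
N(o, M) = -1 + o
r(E, n) = -E/(7*n) (r(E, n) = (E + E)/(n + (-5*(-1 + 4))*n) = (2*E)/(n + (-5*3)*n) = (2*E)/(n - 15*n) = (2*E)/((-14*n)) = (2*E)*(-1/(14*n)) = -E/(7*n))
(T*r(1, 6))² = (-(-3)/6)² = (-21*(-1/42))² = (½)² = ¼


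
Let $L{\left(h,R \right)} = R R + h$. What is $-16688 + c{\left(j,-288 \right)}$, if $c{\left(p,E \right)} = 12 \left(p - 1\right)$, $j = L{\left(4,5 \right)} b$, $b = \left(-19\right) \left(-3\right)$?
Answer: $3136$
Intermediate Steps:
$L{\left(h,R \right)} = h + R^{2}$ ($L{\left(h,R \right)} = R^{2} + h = h + R^{2}$)
$b = 57$
$j = 1653$ ($j = \left(4 + 5^{2}\right) 57 = \left(4 + 25\right) 57 = 29 \cdot 57 = 1653$)
$c{\left(p,E \right)} = -12 + 12 p$ ($c{\left(p,E \right)} = 12 \left(-1 + p\right) = -12 + 12 p$)
$-16688 + c{\left(j,-288 \right)} = -16688 + \left(-12 + 12 \cdot 1653\right) = -16688 + \left(-12 + 19836\right) = -16688 + 19824 = 3136$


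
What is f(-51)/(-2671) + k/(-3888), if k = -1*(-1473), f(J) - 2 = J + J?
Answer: -1181861/3461616 ≈ -0.34142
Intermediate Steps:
f(J) = 2 + 2*J (f(J) = 2 + (J + J) = 2 + 2*J)
k = 1473
f(-51)/(-2671) + k/(-3888) = (2 + 2*(-51))/(-2671) + 1473/(-3888) = (2 - 102)*(-1/2671) + 1473*(-1/3888) = -100*(-1/2671) - 491/1296 = 100/2671 - 491/1296 = -1181861/3461616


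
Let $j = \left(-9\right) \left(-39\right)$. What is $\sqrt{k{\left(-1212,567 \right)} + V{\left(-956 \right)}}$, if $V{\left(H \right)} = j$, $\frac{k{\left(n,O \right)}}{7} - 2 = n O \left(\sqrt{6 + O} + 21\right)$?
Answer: $\sqrt{-101018623 - 4810428 \sqrt{573}} \approx 14703.0 i$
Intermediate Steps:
$j = 351$
$k{\left(n,O \right)} = 14 + 7 O n \left(21 + \sqrt{6 + O}\right)$ ($k{\left(n,O \right)} = 14 + 7 n O \left(\sqrt{6 + O} + 21\right) = 14 + 7 O n \left(21 + \sqrt{6 + O}\right)$)
$V{\left(H \right)} = 351$
$\sqrt{k{\left(-1212,567 \right)} + V{\left(-956 \right)}} = \sqrt{\left(14 + 147 \cdot 567 \left(-1212\right) + 7 \cdot 567 \left(-1212\right) \sqrt{6 + 567}\right) + 351} = \sqrt{\left(14 - 101018988 + 7 \cdot 567 \left(-1212\right) \sqrt{573}\right) + 351} = \sqrt{\left(14 - 101018988 - 4810428 \sqrt{573}\right) + 351} = \sqrt{\left(-101018974 - 4810428 \sqrt{573}\right) + 351} = \sqrt{-101018623 - 4810428 \sqrt{573}}$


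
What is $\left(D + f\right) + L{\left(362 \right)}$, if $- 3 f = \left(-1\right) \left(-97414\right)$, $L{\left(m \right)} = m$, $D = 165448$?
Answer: $\frac{400016}{3} \approx 1.3334 \cdot 10^{5}$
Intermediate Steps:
$f = - \frac{97414}{3}$ ($f = - \frac{\left(-1\right) \left(-97414\right)}{3} = \left(- \frac{1}{3}\right) 97414 = - \frac{97414}{3} \approx -32471.0$)
$\left(D + f\right) + L{\left(362 \right)} = \left(165448 - \frac{97414}{3}\right) + 362 = \frac{398930}{3} + 362 = \frac{400016}{3}$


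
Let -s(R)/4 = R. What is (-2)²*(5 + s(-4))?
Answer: 84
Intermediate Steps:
s(R) = -4*R
(-2)²*(5 + s(-4)) = (-2)²*(5 - 4*(-4)) = 4*(5 + 16) = 4*21 = 84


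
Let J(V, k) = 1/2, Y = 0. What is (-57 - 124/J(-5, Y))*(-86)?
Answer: 26230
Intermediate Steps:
J(V, k) = ½
(-57 - 124/J(-5, Y))*(-86) = (-57 - 124/½)*(-86) = (-57 - 124*2)*(-86) = (-57 - 248)*(-86) = -305*(-86) = 26230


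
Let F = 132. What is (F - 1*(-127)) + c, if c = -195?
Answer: 64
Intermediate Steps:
(F - 1*(-127)) + c = (132 - 1*(-127)) - 195 = (132 + 127) - 195 = 259 - 195 = 64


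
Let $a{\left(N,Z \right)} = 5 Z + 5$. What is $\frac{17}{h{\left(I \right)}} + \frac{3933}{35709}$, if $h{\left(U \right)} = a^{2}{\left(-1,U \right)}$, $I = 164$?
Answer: $\frac{892501726}{8101479375} \approx 0.11017$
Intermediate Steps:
$a{\left(N,Z \right)} = 5 + 5 Z$
$h{\left(U \right)} = \left(5 + 5 U\right)^{2}$
$\frac{17}{h{\left(I \right)}} + \frac{3933}{35709} = \frac{17}{25 \left(1 + 164\right)^{2}} + \frac{3933}{35709} = \frac{17}{25 \cdot 165^{2}} + 3933 \cdot \frac{1}{35709} = \frac{17}{25 \cdot 27225} + \frac{1311}{11903} = \frac{17}{680625} + \frac{1311}{11903} = \frac{892501726}{8101479375}$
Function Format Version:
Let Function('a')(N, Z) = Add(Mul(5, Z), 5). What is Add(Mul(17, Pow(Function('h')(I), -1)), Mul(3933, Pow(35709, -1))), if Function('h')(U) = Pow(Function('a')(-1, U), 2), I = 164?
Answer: Rational(892501726, 8101479375) ≈ 0.11017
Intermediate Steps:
Function('a')(N, Z) = Add(5, Mul(5, Z))
Function('h')(U) = Pow(Add(5, Mul(5, U)), 2)
Add(Mul(17, Pow(Function('h')(I), -1)), Mul(3933, Pow(35709, -1))) = Add(Mul(17, Pow(Mul(25, Pow(Add(1, 164), 2)), -1)), Mul(3933, Pow(35709, -1))) = Add(Mul(17, Pow(Mul(25, Pow(165, 2)), -1)), Mul(3933, Rational(1, 35709))) = Add(Mul(17, Pow(Mul(25, 27225), -1)), Rational(1311, 11903)) = Add(Mul(17, Pow(680625, -1)), Rational(1311, 11903)) = Add(Mul(17, Rational(1, 680625)), Rational(1311, 11903)) = Add(Rational(17, 680625), Rational(1311, 11903)) = Rational(892501726, 8101479375)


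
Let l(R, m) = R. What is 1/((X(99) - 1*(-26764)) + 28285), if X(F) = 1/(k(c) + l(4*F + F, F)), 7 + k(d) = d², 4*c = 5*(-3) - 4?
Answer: 8169/449695297 ≈ 1.8166e-5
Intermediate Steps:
c = -19/4 (c = (5*(-3) - 4)/4 = (-15 - 4)/4 = (¼)*(-19) = -19/4 ≈ -4.7500)
k(d) = -7 + d²
X(F) = 1/(249/16 + 5*F) (X(F) = 1/((-7 + (-19/4)²) + (4*F + F)) = 1/((-7 + 361/16) + 5*F) = 1/(249/16 + 5*F))
1/((X(99) - 1*(-26764)) + 28285) = 1/((16/(249 + 80*99) - 1*(-26764)) + 28285) = 1/((16/(249 + 7920) + 26764) + 28285) = 1/((16/8169 + 26764) + 28285) = 1/(218635132/8169 + 28285) = 1/(449695297/8169) = 8169/449695297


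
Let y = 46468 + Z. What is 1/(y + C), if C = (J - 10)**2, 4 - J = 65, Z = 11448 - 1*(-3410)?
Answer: 1/66367 ≈ 1.5068e-5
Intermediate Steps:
Z = 14858 (Z = 11448 + 3410 = 14858)
J = -61 (J = 4 - 1*65 = 4 - 65 = -61)
y = 61326 (y = 46468 + 14858 = 61326)
C = 5041 (C = (-61 - 10)**2 = (-71)**2 = 5041)
1/(y + C) = 1/(61326 + 5041) = 1/66367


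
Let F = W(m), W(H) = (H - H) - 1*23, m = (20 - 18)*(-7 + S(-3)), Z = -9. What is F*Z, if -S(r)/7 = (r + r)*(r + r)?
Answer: 207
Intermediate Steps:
S(r) = -28*r**2 (S(r) = -7*(r + r)*(r + r) = -7*2*r*2*r = -28*r**2)
m = -518 (m = (20 - 18)*(-7 - 28*(-3)**2) = 2*(-7 - 28*9) = 2*(-7 - 252) = 2*(-259) = -518)
W(H) = -23 (W(H) = 0 - 23 = -23)
F = -23
F*Z = -23*(-9) = 207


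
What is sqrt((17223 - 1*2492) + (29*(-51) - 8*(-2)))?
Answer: 2*sqrt(3317) ≈ 115.19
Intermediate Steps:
sqrt((17223 - 1*2492) + (29*(-51) - 8*(-2))) = sqrt((17223 - 2492) + (-1479 + 16)) = sqrt(14731 - 1463) = sqrt(13268) = 2*sqrt(3317)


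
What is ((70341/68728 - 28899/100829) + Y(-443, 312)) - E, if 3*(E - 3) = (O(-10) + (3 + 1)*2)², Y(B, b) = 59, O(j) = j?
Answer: 1151801910619/20789326536 ≈ 55.404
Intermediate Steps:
E = 13/3 (E = 3 + (-10 + (3 + 1)*2)²/3 = 3 + (-10 + 4*2)²/3 = 3 + (-10 + 8)²/3 = 3 + (⅓)*(-2)² = 3 + (⅓)*4 = 3 + 4/3 = 13/3 ≈ 4.3333)
((70341/68728 - 28899/100829) + Y(-443, 312)) - E = ((70341/68728 - 28899/100829) + 59) - 1*13/3 = ((70341*(1/68728) - 28899*1/100829) + 59) - 13/3 = ((70341/68728 - 28899/100829) + 59) - 13/3 = (5106242217/6929775512 + 59) - 13/3 = 413962997425/6929775512 - 13/3 = 1151801910619/20789326536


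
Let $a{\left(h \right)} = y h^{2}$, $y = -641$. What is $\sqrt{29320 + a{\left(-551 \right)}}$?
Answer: $i \sqrt{194578921} \approx 13949.0 i$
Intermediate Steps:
$a{\left(h \right)} = - 641 h^{2}$
$\sqrt{29320 + a{\left(-551 \right)}} = \sqrt{29320 - 641 \left(-551\right)^{2}} = \sqrt{29320 - 194608241} = \sqrt{-194578921} = i \sqrt{194578921}$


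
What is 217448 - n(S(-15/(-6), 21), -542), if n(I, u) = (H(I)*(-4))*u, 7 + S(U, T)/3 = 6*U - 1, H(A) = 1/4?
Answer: 216906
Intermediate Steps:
H(A) = ¼
S(U, T) = -24 + 18*U (S(U, T) = -21 + 3*(6*U - 1) = -21 + 3*(-1 + 6*U) = -21 + (-3 + 18*U) = -24 + 18*U)
n(I, u) = -u (n(I, u) = ((¼)*(-4))*u = -u)
217448 - n(S(-15/(-6), 21), -542) = 217448 - (-1)*(-542) = 217448 - 1*542 = 217448 - 542 = 216906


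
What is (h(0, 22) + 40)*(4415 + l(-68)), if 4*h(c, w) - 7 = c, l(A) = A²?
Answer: 1509513/4 ≈ 3.7738e+5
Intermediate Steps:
h(c, w) = 7/4 + c/4
(h(0, 22) + 40)*(4415 + l(-68)) = ((7/4 + (¼)*0) + 40)*(4415 + (-68)²) = ((7/4 + 0) + 40)*(4415 + 4624) = (7/4 + 40)*9039 = (167/4)*9039 = 1509513/4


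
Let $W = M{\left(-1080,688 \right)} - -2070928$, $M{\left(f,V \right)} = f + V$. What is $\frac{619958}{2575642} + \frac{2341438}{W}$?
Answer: $\frac{1828587852671}{1333239871028} \approx 1.3715$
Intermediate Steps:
$M{\left(f,V \right)} = V + f$
$W = 2070536$ ($W = \left(688 - 1080\right) - -2070928 = -392 + 2070928 = 2070536$)
$\frac{619958}{2575642} + \frac{2341438}{W} = \frac{619958}{2575642} + \frac{2341438}{2070536} = 619958 \cdot \frac{1}{2575642} + 2341438 \cdot \frac{1}{2070536} = \frac{309979}{1287821} + \frac{1170719}{1035268} = \frac{1828587852671}{1333239871028}$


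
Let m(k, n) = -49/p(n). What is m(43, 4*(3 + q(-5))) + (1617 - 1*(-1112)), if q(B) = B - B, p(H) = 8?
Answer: 21783/8 ≈ 2722.9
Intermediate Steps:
q(B) = 0
m(k, n) = -49/8
m(43, 4*(3 + q(-5))) + (1617 - 1*(-1112)) = -49/8 + (1617 - 1*(-1112)) = -49/8 + (1617 + 1112) = -49/8 + 2729 = 21783/8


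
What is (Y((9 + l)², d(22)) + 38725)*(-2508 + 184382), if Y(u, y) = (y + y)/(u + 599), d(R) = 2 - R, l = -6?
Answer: 267636230015/38 ≈ 7.0431e+9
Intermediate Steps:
Y(u, y) = 2*y/(599 + u) (Y(u, y) = (2*y)/(599 + u) = 2*y/(599 + u))
(Y((9 + l)², d(22)) + 38725)*(-2508 + 184382) = (2*(2 - 1*22)/(599 + (9 - 6)²) + 38725)*(-2508 + 184382) = (2*(2 - 22)/(599 + 3²) + 38725)*181874 = (2*(-20)/(599 + 9) + 38725)*181874 = (2*(-20)/608 + 38725)*181874 = (2*(-20)*(1/608) + 38725)*181874 = (-5/76 + 38725)*181874 = (2943095/76)*181874 = 267636230015/38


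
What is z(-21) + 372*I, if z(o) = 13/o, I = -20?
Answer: -156253/21 ≈ -7440.6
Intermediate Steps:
z(-21) + 372*I = 13/(-21) + 372*(-20) = 13*(-1/21) - 7440 = -13/21 - 7440 = -156253/21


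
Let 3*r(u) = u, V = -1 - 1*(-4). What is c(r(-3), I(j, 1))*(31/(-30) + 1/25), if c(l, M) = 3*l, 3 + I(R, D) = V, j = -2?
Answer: 149/50 ≈ 2.9800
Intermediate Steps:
V = 3 (V = -1 + 4 = 3)
r(u) = u/3
I(R, D) = 0 (I(R, D) = -3 + 3 = 0)
c(r(-3), I(j, 1))*(31/(-30) + 1/25) = (3*((⅓)*(-3)))*(31/(-30) + 1/25) = (3*(-1))*(31*(-1/30) + 1*(1/25)) = -3*(-31/30 + 1/25) = -3*(-149/150) = 149/50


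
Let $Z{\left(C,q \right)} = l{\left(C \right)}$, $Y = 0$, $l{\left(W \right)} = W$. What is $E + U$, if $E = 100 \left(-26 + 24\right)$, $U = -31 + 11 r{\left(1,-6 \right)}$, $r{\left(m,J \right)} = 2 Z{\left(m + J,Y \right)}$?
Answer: $-341$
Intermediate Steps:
$Z{\left(C,q \right)} = C$
$r{\left(m,J \right)} = 2 J + 2 m$ ($r{\left(m,J \right)} = 2 \left(m + J\right) = 2 \left(J + m\right) = 2 J + 2 m$)
$U = -141$ ($U = -31 + 11 \left(2 \left(-6\right) + 2 \cdot 1\right) = -31 + 11 \left(-12 + 2\right) = -31 + 11 \left(-10\right) = -31 - 110 = -141$)
$E = -200$ ($E = 100 \left(-2\right) = -200$)
$E + U = -200 - 141 = -341$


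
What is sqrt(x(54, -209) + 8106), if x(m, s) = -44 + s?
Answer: sqrt(7853) ≈ 88.617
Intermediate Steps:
sqrt(x(54, -209) + 8106) = sqrt((-44 - 209) + 8106) = sqrt(-253 + 8106) = sqrt(7853)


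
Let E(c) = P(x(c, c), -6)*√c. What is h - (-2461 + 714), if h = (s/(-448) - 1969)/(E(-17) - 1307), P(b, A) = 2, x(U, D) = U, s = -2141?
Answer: 1338174672049/765326016 + 879971*I*√17/382663008 ≈ 1748.5 + 0.0094815*I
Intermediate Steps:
E(c) = 2*√c
h = -879971/(448*(-1307 + 2*I*√17)) (h = (-2141/(-448) - 1969)/(2*√(-17) - 1307) = (-2141*(-1/448) - 1969)/(2*(I*√17) - 1307) = (2141/448 - 1969)/(2*I*√17 - 1307) = -879971/(448*(-1307 + 2*I*√17)) ≈ 1.5028 + 0.0094815*I)
h - (-2461 + 714) = (1150122097/765326016 + 879971*I*√17/382663008) - (-2461 + 714) = (1150122097/765326016 + 879971*I*√17/382663008) - 1*(-1747) = (1150122097/765326016 + 879971*I*√17/382663008) + 1747 = 1338174672049/765326016 + 879971*I*√17/382663008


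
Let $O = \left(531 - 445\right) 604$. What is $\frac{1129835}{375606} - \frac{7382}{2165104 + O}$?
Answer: $\frac{29787210757}{9913530132} \approx 3.0047$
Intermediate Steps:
$O = 51944$ ($O = 86 \cdot 604 = 51944$)
$\frac{1129835}{375606} - \frac{7382}{2165104 + O} = \frac{1129835}{375606} - \frac{7382}{2165104 + 51944} = 1129835 \cdot \frac{1}{375606} - \frac{7382}{2217048} = \frac{161405}{53658} - \frac{3691}{1108524} = \frac{29787210757}{9913530132}$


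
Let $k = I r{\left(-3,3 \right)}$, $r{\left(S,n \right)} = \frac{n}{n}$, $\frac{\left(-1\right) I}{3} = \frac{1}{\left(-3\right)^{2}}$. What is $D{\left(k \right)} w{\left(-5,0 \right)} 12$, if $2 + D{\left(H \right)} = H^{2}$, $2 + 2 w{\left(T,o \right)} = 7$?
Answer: $- \frac{170}{3} \approx -56.667$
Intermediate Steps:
$I = - \frac{1}{3}$ ($I = - \frac{3}{\left(-3\right)^{2}} = - \frac{3}{9} = \left(-3\right) \frac{1}{9} = - \frac{1}{3} \approx -0.33333$)
$w{\left(T,o \right)} = \frac{5}{2}$ ($w{\left(T,o \right)} = -1 + \frac{1}{2} \cdot 7 = -1 + \frac{7}{2} = \frac{5}{2}$)
$r{\left(S,n \right)} = 1$
$k = - \frac{1}{3}$ ($k = \left(- \frac{1}{3}\right) 1 = - \frac{1}{3} \approx -0.33333$)
$D{\left(H \right)} = -2 + H^{2}$
$D{\left(k \right)} w{\left(-5,0 \right)} 12 = \left(-2 + \left(- \frac{1}{3}\right)^{2}\right) \frac{5}{2} \cdot 12 = \left(-2 + \frac{1}{9}\right) \frac{5}{2} \cdot 12 = \left(- \frac{17}{9}\right) \frac{5}{2} \cdot 12 = \left(- \frac{85}{18}\right) 12 = - \frac{170}{3}$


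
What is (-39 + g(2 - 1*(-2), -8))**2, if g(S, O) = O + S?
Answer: 1849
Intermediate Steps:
(-39 + g(2 - 1*(-2), -8))**2 = (-39 + (-8 + (2 - 1*(-2))))**2 = (-39 + (-8 + (2 + 2)))**2 = (-39 + (-8 + 4))**2 = (-39 - 4)**2 = (-43)**2 = 1849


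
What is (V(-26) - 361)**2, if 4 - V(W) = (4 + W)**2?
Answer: 707281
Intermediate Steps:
V(W) = 4 - (4 + W)**2
(V(-26) - 361)**2 = ((4 - (4 - 26)**2) - 361)**2 = ((4 - 1*(-22)**2) - 361)**2 = ((4 - 1*484) - 361)**2 = ((4 - 484) - 361)**2 = (-480 - 361)**2 = (-841)**2 = 707281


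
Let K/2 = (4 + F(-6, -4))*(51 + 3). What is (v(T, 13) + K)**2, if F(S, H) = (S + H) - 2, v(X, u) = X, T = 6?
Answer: 736164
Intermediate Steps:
F(S, H) = -2 + H + S (F(S, H) = (H + S) - 2 = -2 + H + S)
K = -864 (K = 2*((4 + (-2 - 4 - 6))*(51 + 3)) = 2*((4 - 12)*54) = 2*(-8*54) = 2*(-432) = -864)
(v(T, 13) + K)**2 = (6 - 864)**2 = (-858)**2 = 736164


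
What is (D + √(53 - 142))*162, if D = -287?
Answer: -46494 + 162*I*√89 ≈ -46494.0 + 1528.3*I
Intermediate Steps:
(D + √(53 - 142))*162 = (-287 + √(53 - 142))*162 = (-287 + √(-89))*162 = (-287 + I*√89)*162 = -46494 + 162*I*√89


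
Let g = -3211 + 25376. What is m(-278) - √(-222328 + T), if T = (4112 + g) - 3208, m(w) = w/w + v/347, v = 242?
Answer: 589/347 - I*√199259 ≈ 1.6974 - 446.38*I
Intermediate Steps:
g = 22165
m(w) = 589/347 (m(w) = w/w + 242/347 = 1 + 242*(1/347) = 1 + 242/347 = 589/347)
T = 23069 (T = (4112 + 22165) - 3208 = 26277 - 3208 = 23069)
m(-278) - √(-222328 + T) = 589/347 - √(-222328 + 23069) = 589/347 - √(-199259) = 589/347 - I*√199259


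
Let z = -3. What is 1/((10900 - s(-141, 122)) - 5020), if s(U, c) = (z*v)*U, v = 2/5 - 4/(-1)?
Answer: 5/20094 ≈ 0.00024883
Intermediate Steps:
v = 22/5 (v = 2*(⅕) - 4*(-1) = ⅖ + 4 = 22/5 ≈ 4.4000)
s(U, c) = -66*U/5 (s(U, c) = (-3*22/5)*U = -66*U/5)
1/((10900 - s(-141, 122)) - 5020) = 1/((10900 - (-66)*(-141)/5) - 5020) = 1/((10900 - 1*9306/5) - 5020) = 1/((10900 - 9306/5) - 5020) = 1/(45194/5 - 5020) = 1/(20094/5) = 5/20094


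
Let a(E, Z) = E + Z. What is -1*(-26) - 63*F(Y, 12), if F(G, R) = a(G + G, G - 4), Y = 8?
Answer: -1234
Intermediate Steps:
F(G, R) = -4 + 3*G (F(G, R) = (G + G) + (G - 4) = 2*G + (-4 + G) = -4 + 3*G)
-1*(-26) - 63*F(Y, 12) = -1*(-26) - 63*(-4 + 3*8) = 26 - 63*(-4 + 24) = 26 - 63*20 = 26 - 1260 = -1234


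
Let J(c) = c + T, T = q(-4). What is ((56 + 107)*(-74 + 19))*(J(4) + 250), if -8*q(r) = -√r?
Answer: -2277110 - 8965*I/4 ≈ -2.2771e+6 - 2241.3*I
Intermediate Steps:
q(r) = √r/8 (q(r) = -(-1)*√r/8 = √r/8)
T = I/4 (T = √(-4)/8 = (2*I)/8 = I/4 ≈ 0.25*I)
J(c) = c + I/4
((56 + 107)*(-74 + 19))*(J(4) + 250) = ((56 + 107)*(-74 + 19))*((4 + I/4) + 250) = (163*(-55))*(254 + I/4) = -8965*(254 + I/4) = -2277110 - 8965*I/4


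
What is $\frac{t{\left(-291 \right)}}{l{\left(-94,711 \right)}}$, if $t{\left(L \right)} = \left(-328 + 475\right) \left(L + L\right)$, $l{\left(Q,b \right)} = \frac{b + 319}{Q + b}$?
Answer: $- \frac{26393409}{515} \approx -51249.0$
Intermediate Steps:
$l{\left(Q,b \right)} = \frac{319 + b}{Q + b}$
$t{\left(L \right)} = 294 L$ ($t{\left(L \right)} = 147 \cdot 2 L = 294 L$)
$\frac{t{\left(-291 \right)}}{l{\left(-94,711 \right)}} = \frac{294 \left(-291\right)}{\frac{1}{-94 + 711} \left(319 + 711\right)} = - \frac{85554}{\frac{1}{617} \cdot 1030} = - \frac{85554}{\frac{1030}{617}} = \left(-85554\right) \frac{617}{1030} = - \frac{26393409}{515}$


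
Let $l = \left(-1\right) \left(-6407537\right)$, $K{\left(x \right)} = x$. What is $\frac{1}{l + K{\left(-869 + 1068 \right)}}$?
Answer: $\frac{1}{6407736} \approx 1.5606 \cdot 10^{-7}$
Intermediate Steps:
$l = 6407537$
$\frac{1}{l + K{\left(-869 + 1068 \right)}} = \frac{1}{6407537 + \left(-869 + 1068\right)} = \frac{1}{6407537 + 199} = \frac{1}{6407736}$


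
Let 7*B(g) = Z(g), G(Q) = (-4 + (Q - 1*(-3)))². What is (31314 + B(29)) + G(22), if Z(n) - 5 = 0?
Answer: 222290/7 ≈ 31756.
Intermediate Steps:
Z(n) = 5 (Z(n) = 5 + 0 = 5)
G(Q) = (-1 + Q)² (G(Q) = (-4 + (Q + 3))² = (-4 + (3 + Q))² = (-1 + Q)²)
B(g) = 5/7 (B(g) = (⅐)*5 = 5/7)
(31314 + B(29)) + G(22) = (31314 + 5/7) + (-1 + 22)² = 219203/7 + 21² = 219203/7 + 441 = 222290/7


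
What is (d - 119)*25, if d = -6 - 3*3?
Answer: -3350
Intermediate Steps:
d = -15 (d = -6 - 9 = -15)
(d - 119)*25 = (-15 - 119)*25 = -134*25 = -3350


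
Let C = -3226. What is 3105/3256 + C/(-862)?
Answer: 6590183/1403336 ≈ 4.6961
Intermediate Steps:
3105/3256 + C/(-862) = 3105/3256 - 3226/(-862) = 3105*(1/3256) - 3226*(-1/862) = 3105/3256 + 1613/431 = 6590183/1403336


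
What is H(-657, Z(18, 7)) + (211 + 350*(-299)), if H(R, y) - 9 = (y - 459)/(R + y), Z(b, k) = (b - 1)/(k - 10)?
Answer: -103802723/994 ≈ -1.0443e+5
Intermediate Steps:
Z(b, k) = (-1 + b)/(-10 + k)
H(R, y) = 9 + (-459 + y)/(R + y) (H(R, y) = 9 + (y - 459)/(R + y) = 9 + (-459 + y)/(R + y))
H(-657, Z(18, 7)) + (211 + 350*(-299)) = (-459 + 9*(-657) + 10*((-1 + 18)/(-10 + 7)))/(-657 + (-1 + 18)/(-10 + 7)) + (211 + 350*(-299)) = (-459 - 5913 + 10*(17/(-3)))/(-657 + 17/(-3)) + (211 - 104650) = (-459 - 5913 + 10*(-1/3*17))/(-657 - 1/3*17) - 104439 = (-459 - 5913 + 10*(-17/3))/(-657 - 17/3) - 104439 = (-459 - 5913 - 170/3)/(-1988/3) - 104439 = -3/1988*(-19286/3) - 104439 = 9643/994 - 104439 = -103802723/994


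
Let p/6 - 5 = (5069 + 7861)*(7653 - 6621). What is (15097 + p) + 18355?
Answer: 80096042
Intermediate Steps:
p = 80062590 (p = 30 + 6*((5069 + 7861)*(7653 - 6621)) = 30 + 6*(12930*1032) = 30 + 6*13343760 = 30 + 80062560 = 80062590)
(15097 + p) + 18355 = (15097 + 80062590) + 18355 = 80077687 + 18355 = 80096042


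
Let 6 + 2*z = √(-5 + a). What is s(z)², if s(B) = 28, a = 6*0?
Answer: 784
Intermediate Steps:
a = 0
z = -3 + I*√5/2 (z = -3 + √(-5 + 0)/2 = -3 + √(-5)/2 = -3 + (I*√5)/2 = -3 + I*√5/2 ≈ -3.0 + 1.118*I)
s(z)² = 28² = 784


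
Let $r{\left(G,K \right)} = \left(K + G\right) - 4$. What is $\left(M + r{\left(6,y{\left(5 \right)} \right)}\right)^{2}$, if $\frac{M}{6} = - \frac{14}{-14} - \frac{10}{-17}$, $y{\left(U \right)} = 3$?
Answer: $\frac{61009}{289} \approx 211.1$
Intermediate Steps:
$M = \frac{162}{17}$ ($M = 6 \left(- \frac{14}{-14} - \frac{10}{-17}\right) = 6 \left(\left(-14\right) \left(- \frac{1}{14}\right) - - \frac{10}{17}\right) = 6 \left(1 + \frac{10}{17}\right) = 6 \cdot \frac{27}{17} = \frac{162}{17} \approx 9.5294$)
$r{\left(G,K \right)} = -4 + G + K$ ($r{\left(G,K \right)} = \left(G + K\right) - 4 = -4 + G + K$)
$\left(M + r{\left(6,y{\left(5 \right)} \right)}\right)^{2} = \left(\frac{162}{17} + \left(-4 + 6 + 3\right)\right)^{2} = \left(\frac{162}{17} + 5\right)^{2} = \left(\frac{247}{17}\right)^{2} = \frac{61009}{289}$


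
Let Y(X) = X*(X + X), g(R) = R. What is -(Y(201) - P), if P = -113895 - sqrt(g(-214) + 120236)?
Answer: -194697 - sqrt(120022) ≈ -1.9504e+5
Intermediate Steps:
Y(X) = 2*X**2 (Y(X) = X*(2*X) = 2*X**2)
P = -113895 - sqrt(120022) (P = -113895 - sqrt(-214 + 120236) = -113895 - sqrt(120022) ≈ -1.1424e+5)
-(Y(201) - P) = -(2*201**2 - (-113895 - sqrt(120022))) = -(2*40401 + (113895 + sqrt(120022))) = -(80802 + (113895 + sqrt(120022))) = -(194697 + sqrt(120022)) = -194697 - sqrt(120022)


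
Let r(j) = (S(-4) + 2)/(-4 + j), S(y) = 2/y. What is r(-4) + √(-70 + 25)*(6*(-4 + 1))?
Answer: -3/16 - 54*I*√5 ≈ -0.1875 - 120.75*I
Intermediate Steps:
r(j) = 3/(2*(-4 + j)) (r(j) = (2/(-4) + 2)/(-4 + j) = (2*(-¼) + 2)/(-4 + j) = (-½ + 2)/(-4 + j) = 3/(2*(-4 + j)))
r(-4) + √(-70 + 25)*(6*(-4 + 1)) = 3/(2*(-4 - 4)) + √(-70 + 25)*(6*(-4 + 1)) = (3/2)/(-8) + √(-45)*(6*(-3)) = (3/2)*(-⅛) + (3*I*√5)*(-18) = -3/16 - 54*I*√5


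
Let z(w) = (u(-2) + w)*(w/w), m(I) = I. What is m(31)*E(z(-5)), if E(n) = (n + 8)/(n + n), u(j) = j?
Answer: -31/14 ≈ -2.2143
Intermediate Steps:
z(w) = -2 + w (z(w) = (-2 + w)*(w/w) = (-2 + w)*1 = -2 + w)
E(n) = (8 + n)/(2*n) (E(n) = (8 + n)/((2*n)) = (8 + n)*(1/(2*n)) = (8 + n)/(2*n))
m(31)*E(z(-5)) = 31*((8 + (-2 - 5))/(2*(-2 - 5))) = 31*((½)*(8 - 7)/(-7)) = 31*((½)*(-⅐)*1) = 31*(-1/14) = -31/14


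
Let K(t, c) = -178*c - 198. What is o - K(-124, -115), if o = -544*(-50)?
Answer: 6928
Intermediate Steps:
K(t, c) = -198 - 178*c
o = 27200
o - K(-124, -115) = 27200 - (-198 - 178*(-115)) = 27200 - (-198 + 20470) = 27200 - 1*20272 = 27200 - 20272 = 6928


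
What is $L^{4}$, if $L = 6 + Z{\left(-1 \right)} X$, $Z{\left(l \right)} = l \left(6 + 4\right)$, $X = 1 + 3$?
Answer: $1336336$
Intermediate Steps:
$X = 4$
$Z{\left(l \right)} = 10 l$ ($Z{\left(l \right)} = l 10 = 10 l$)
$L = -34$ ($L = 6 + 10 \left(-1\right) 4 = 6 - 40 = -34$)
$L^{4} = \left(-34\right)^{4} = 1336336$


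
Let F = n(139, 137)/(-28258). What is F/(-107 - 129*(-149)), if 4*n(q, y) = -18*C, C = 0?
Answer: 0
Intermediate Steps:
n(q, y) = 0 (n(q, y) = (-18*0)/4 = (¼)*0 = 0)
F = 0 (F = 0/(-28258) = 0*(-1/28258) = 0)
F/(-107 - 129*(-149)) = 0/(-107 - 129*(-149)) = 0/(-107 + 19221) = 0/19114 = 0*(1/19114) = 0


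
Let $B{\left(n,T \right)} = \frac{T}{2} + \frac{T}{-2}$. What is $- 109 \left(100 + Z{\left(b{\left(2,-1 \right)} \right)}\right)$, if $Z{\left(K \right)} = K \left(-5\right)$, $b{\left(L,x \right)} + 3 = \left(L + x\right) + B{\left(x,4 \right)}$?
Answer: $-11990$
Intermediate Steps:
$B{\left(n,T \right)} = 0$ ($B{\left(n,T \right)} = T \frac{1}{2} + T \left(- \frac{1}{2}\right) = \frac{T}{2} - \frac{T}{2} = 0$)
$b{\left(L,x \right)} = -3 + L + x$ ($b{\left(L,x \right)} = -3 + \left(\left(L + x\right) + 0\right) = -3 + \left(L + x\right) = -3 + L + x$)
$Z{\left(K \right)} = - 5 K$
$- 109 \left(100 + Z{\left(b{\left(2,-1 \right)} \right)}\right) = - 109 \left(100 - 5 \left(-3 + 2 - 1\right)\right) = - 109 \left(100 - -10\right) = - 109 \left(100 + 10\right) = \left(-109\right) 110 = -11990$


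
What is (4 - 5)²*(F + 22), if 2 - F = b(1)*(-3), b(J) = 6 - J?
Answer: 39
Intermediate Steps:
F = 17 (F = 2 - (6 - 1*1)*(-3) = 2 - (6 - 1)*(-3) = 2 - 5*(-3) = 2 - 1*(-15) = 2 + 15 = 17)
(4 - 5)²*(F + 22) = (4 - 5)²*(17 + 22) = (-1)²*39 = 1*39 = 39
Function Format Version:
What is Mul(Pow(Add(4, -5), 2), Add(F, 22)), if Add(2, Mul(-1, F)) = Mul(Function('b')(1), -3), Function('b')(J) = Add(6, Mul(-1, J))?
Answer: 39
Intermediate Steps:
F = 17 (F = Add(2, Mul(-1, Mul(Add(6, Mul(-1, 1)), -3))) = Add(2, Mul(-1, Mul(Add(6, -1), -3))) = Add(2, Mul(-1, Mul(5, -3))) = Add(2, Mul(-1, -15)) = Add(2, 15) = 17)
Mul(Pow(Add(4, -5), 2), Add(F, 22)) = Mul(Pow(Add(4, -5), 2), Add(17, 22)) = Mul(Pow(-1, 2), 39) = Mul(1, 39) = 39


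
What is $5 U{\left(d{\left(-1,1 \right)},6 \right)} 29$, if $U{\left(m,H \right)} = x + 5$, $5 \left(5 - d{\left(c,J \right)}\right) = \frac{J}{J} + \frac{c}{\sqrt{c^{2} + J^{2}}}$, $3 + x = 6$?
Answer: $1160$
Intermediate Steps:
$x = 3$ ($x = -3 + 6 = 3$)
$d{\left(c,J \right)} = \frac{24}{5} - \frac{c}{5 \sqrt{J^{2} + c^{2}}}$ ($d{\left(c,J \right)} = 5 - \frac{\frac{J}{J} + \frac{c}{\sqrt{c^{2} + J^{2}}}}{5} = 5 - \frac{1 + \frac{c}{\sqrt{J^{2} + c^{2}}}}{5} = 5 - \left(\frac{1}{5} + \frac{c}{5 \sqrt{J^{2} + c^{2}}}\right) = \frac{24}{5} - \frac{c}{5 \sqrt{J^{2} + c^{2}}}$)
$U{\left(m,H \right)} = 8$ ($U{\left(m,H \right)} = 3 + 5 = 8$)
$5 U{\left(d{\left(-1,1 \right)},6 \right)} 29 = 5 \cdot 8 \cdot 29 = 40 \cdot 29 = 1160$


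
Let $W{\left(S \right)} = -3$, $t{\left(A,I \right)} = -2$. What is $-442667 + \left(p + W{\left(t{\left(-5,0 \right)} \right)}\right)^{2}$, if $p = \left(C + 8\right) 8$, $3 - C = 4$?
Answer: $-439858$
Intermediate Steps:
$C = -1$ ($C = 3 - 4 = -1$)
$p = 56$ ($p = \left(-1 + 8\right) 8 = 7 \cdot 8 = 56$)
$-442667 + \left(p + W{\left(t{\left(-5,0 \right)} \right)}\right)^{2} = -442667 + \left(56 - 3\right)^{2} = -442667 + 53^{2} = -442667 + 2809 = -439858$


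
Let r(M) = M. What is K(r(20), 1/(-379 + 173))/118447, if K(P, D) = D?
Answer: -1/24400082 ≈ -4.0983e-8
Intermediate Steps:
K(r(20), 1/(-379 + 173))/118447 = 1/((-379 + 173)*118447) = (1/118447)/(-206) = -1/206*1/118447 = -1/24400082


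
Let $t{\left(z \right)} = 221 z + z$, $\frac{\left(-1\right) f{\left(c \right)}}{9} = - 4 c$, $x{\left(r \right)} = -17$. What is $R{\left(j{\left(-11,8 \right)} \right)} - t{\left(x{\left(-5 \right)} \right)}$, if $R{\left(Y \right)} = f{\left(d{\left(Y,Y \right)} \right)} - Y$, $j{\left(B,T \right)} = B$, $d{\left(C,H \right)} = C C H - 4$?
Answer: $-44275$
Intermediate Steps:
$d{\left(C,H \right)} = -4 + H C^{2}$ ($d{\left(C,H \right)} = C^{2} H - 4 = H C^{2} - 4 = -4 + H C^{2}$)
$f{\left(c \right)} = 36 c$ ($f{\left(c \right)} = - 9 \left(- 4 c\right) = 36 c$)
$t{\left(z \right)} = 222 z$
$R{\left(Y \right)} = -144 - Y + 36 Y^{3}$ ($R{\left(Y \right)} = 36 \left(-4 + Y Y^{2}\right) - Y = 36 \left(-4 + Y^{3}\right) - Y = \left(-144 + 36 Y^{3}\right) - Y = -144 - Y + 36 Y^{3}$)
$R{\left(j{\left(-11,8 \right)} \right)} - t{\left(x{\left(-5 \right)} \right)} = \left(-144 - -11 + 36 \left(-11\right)^{3}\right) - 222 \left(-17\right) = \left(-144 + 11 + 36 \left(-1331\right)\right) - -3774 = \left(-144 + 11 - 47916\right) + 3774 = -48049 + 3774 = -44275$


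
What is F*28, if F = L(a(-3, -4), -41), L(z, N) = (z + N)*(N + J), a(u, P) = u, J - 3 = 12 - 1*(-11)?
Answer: 18480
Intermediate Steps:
J = 26 (J = 3 + (12 - 1*(-11)) = 3 + (12 + 11) = 3 + 23 = 26)
L(z, N) = (26 + N)*(N + z) (L(z, N) = (z + N)*(N + 26) = (N + z)*(26 + N) = (26 + N)*(N + z))
F = 660 (F = (-41)² + 26*(-41) + 26*(-3) - 41*(-3) = 1681 - 1066 - 78 + 123 = 660)
F*28 = 660*28 = 18480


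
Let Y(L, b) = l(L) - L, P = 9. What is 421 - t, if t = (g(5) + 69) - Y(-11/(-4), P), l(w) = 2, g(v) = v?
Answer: 1385/4 ≈ 346.25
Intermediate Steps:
Y(L, b) = 2 - L
t = 299/4 (t = (5 + 69) - (2 - (-11)/(-4)) = 74 - (2 - (-11)*(-1)/4) = 74 - (2 - 1*11/4) = 74 - (2 - 11/4) = 74 - 1*(-3/4) = 74 + 3/4 = 299/4 ≈ 74.750)
421 - t = 421 - 1*299/4 = 421 - 299/4 = 1385/4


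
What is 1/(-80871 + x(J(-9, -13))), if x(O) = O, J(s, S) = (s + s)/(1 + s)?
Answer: -4/323475 ≈ -1.2366e-5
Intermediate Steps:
J(s, S) = 2*s/(1 + s) (J(s, S) = (2*s)/(1 + s) = 2*s/(1 + s))
1/(-80871 + x(J(-9, -13))) = 1/(-80871 + 2*(-9)/(1 - 9)) = 1/(-80871 + 2*(-9)/(-8)) = 1/(-80871 + 2*(-9)*(-⅛)) = 1/(-80871 + 9/4) = 1/(-323475/4) = -4/323475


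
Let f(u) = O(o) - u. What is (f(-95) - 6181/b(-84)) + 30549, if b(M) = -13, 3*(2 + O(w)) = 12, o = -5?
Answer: 404579/13 ≈ 31121.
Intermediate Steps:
O(w) = 2 (O(w) = -2 + (1/3)*12 = -2 + 4 = 2)
f(u) = 2 - u
(f(-95) - 6181/b(-84)) + 30549 = ((2 - 1*(-95)) - 6181/(-13)) + 30549 = ((2 + 95) - 6181*(-1/13)) + 30549 = (97 + 6181/13) + 30549 = 7442/13 + 30549 = 404579/13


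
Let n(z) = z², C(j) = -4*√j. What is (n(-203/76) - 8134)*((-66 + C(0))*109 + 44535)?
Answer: -1752815479275/5776 ≈ -3.0347e+8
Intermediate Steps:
(n(-203/76) - 8134)*((-66 + C(0))*109 + 44535) = ((-203/76)² - 8134)*((-66 - 4*√0)*109 + 44535) = ((-203*1/76)² - 8134)*((-66 - 4*0)*109 + 44535) = ((-203/76)² - 8134)*((-66 + 0)*109 + 44535) = (41209/5776 - 8134)*(-66*109 + 44535) = -46940775*(-7194 + 44535)/5776 = -46940775/5776*37341 = -1752815479275/5776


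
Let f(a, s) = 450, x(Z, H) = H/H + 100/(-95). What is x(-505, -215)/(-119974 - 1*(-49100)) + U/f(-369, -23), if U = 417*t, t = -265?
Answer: -2480111593/10099545 ≈ -245.57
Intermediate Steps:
x(Z, H) = -1/19 (x(Z, H) = 1 + 100*(-1/95) = 1 - 20/19 = -1/19)
U = -110505 (U = 417*(-265) = -110505)
x(-505, -215)/(-119974 - 1*(-49100)) + U/f(-369, -23) = -1/(19*(-119974 - 1*(-49100))) - 110505/450 = -1/(19*(-119974 + 49100)) - 110505*1/450 = -1/19/(-70874) - 7367/30 = -1/19*(-1/70874) - 7367/30 = 1/1346606 - 7367/30 = -2480111593/10099545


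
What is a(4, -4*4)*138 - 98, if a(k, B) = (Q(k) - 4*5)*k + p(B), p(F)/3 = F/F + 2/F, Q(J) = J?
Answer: -34271/4 ≈ -8567.8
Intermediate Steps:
p(F) = 3 + 6/F (p(F) = 3*(F/F + 2/F) = 3*(1 + 2/F) = 3 + 6/F)
a(k, B) = 3 + 6/B + k*(-20 + k) (a(k, B) = (k - 4*5)*k + (3 + 6/B) = (k - 20)*k + (3 + 6/B) = (-20 + k)*k + (3 + 6/B) = k*(-20 + k) + (3 + 6/B) = 3 + 6/B + k*(-20 + k))
a(4, -4*4)*138 - 98 = (3 + 4² - 20*4 + 6/((-4*4)))*138 - 98 = (3 + 16 - 80 + 6/(-16))*138 - 98 = (3 + 16 - 80 + 6*(-1/16))*138 - 98 = (3 + 16 - 80 - 3/8)*138 - 98 = -491/8*138 - 98 = -33879/4 - 98 = -34271/4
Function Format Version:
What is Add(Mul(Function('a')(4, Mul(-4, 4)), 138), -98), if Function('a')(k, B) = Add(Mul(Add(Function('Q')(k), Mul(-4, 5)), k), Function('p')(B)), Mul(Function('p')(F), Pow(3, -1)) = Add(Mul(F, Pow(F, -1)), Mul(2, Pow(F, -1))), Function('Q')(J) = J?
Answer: Rational(-34271, 4) ≈ -8567.8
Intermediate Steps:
Function('p')(F) = Add(3, Mul(6, Pow(F, -1))) (Function('p')(F) = Mul(3, Add(Mul(F, Pow(F, -1)), Mul(2, Pow(F, -1)))) = Mul(3, Add(1, Mul(2, Pow(F, -1)))) = Add(3, Mul(6, Pow(F, -1))))
Function('a')(k, B) = Add(3, Mul(6, Pow(B, -1)), Mul(k, Add(-20, k))) (Function('a')(k, B) = Add(Mul(Add(k, Mul(-4, 5)), k), Add(3, Mul(6, Pow(B, -1)))) = Add(Mul(Add(k, -20), k), Add(3, Mul(6, Pow(B, -1)))) = Add(Mul(Add(-20, k), k), Add(3, Mul(6, Pow(B, -1)))) = Add(Mul(k, Add(-20, k)), Add(3, Mul(6, Pow(B, -1)))) = Add(3, Mul(6, Pow(B, -1)), Mul(k, Add(-20, k))))
Add(Mul(Function('a')(4, Mul(-4, 4)), 138), -98) = Add(Mul(Add(3, Pow(4, 2), Mul(-20, 4), Mul(6, Pow(Mul(-4, 4), -1))), 138), -98) = Add(Mul(Add(3, 16, -80, Mul(6, Pow(-16, -1))), 138), -98) = Add(Mul(Add(3, 16, -80, Mul(6, Rational(-1, 16))), 138), -98) = Add(Mul(Add(3, 16, -80, Rational(-3, 8)), 138), -98) = Add(Mul(Rational(-491, 8), 138), -98) = Add(Rational(-33879, 4), -98) = Rational(-34271, 4)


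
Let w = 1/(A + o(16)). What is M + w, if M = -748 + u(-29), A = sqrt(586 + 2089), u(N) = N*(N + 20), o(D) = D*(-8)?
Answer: -6676411/13709 - 5*sqrt(107)/13709 ≈ -487.01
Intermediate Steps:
o(D) = -8*D
u(N) = N*(20 + N)
A = 5*sqrt(107) (A = sqrt(2675) = 5*sqrt(107) ≈ 51.720)
M = -487 (M = -748 - 29*(20 - 29) = -748 - 29*(-9) = -748 + 261 = -487)
w = 1/(-128 + 5*sqrt(107)) (w = 1/(5*sqrt(107) - 8*16) = 1/(5*sqrt(107) - 128) = 1/(-128 + 5*sqrt(107)) ≈ -0.013110)
M + w = -487 + (-128/13709 - 5*sqrt(107)/13709) = -6676411/13709 - 5*sqrt(107)/13709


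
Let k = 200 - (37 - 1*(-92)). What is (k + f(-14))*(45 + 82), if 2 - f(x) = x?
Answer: 11049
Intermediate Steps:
k = 71 (k = 200 - (37 + 92) = 200 - 1*129 = 200 - 129 = 71)
f(x) = 2 - x
(k + f(-14))*(45 + 82) = (71 + (2 - 1*(-14)))*(45 + 82) = (71 + (2 + 14))*127 = (71 + 16)*127 = 87*127 = 11049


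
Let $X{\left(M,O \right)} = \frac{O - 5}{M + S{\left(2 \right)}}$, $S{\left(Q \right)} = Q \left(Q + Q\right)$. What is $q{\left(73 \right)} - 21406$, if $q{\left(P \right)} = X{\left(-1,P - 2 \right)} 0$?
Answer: $-21406$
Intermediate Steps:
$S{\left(Q \right)} = 2 Q^{2}$ ($S{\left(Q \right)} = Q 2 Q = 2 Q^{2}$)
$X{\left(M,O \right)} = \frac{-5 + O}{8 + M}$ ($X{\left(M,O \right)} = \frac{O - 5}{M + 2 \cdot 2^{2}} = \frac{-5 + O}{M + 2 \cdot 4} = \frac{-5 + O}{M + 8} = \frac{-5 + O}{8 + M}$)
$q{\left(P \right)} = 0$ ($q{\left(P \right)} = \frac{-5 + \left(P - 2\right)}{8 - 1} \cdot 0 = \frac{-5 + \left(-2 + P\right)}{7} \cdot 0 = \frac{-7 + P}{7} \cdot 0 = \left(-1 + \frac{P}{7}\right) 0 = 0$)
$q{\left(73 \right)} - 21406 = 0 - 21406 = -21406$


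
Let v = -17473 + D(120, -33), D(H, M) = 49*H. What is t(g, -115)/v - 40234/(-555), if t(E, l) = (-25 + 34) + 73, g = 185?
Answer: 466387252/6434115 ≈ 72.487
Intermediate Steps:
t(E, l) = 82 (t(E, l) = 9 + 73 = 82)
v = -11593 (v = -17473 + 49*120 = -17473 + 5880 = -11593)
t(g, -115)/v - 40234/(-555) = 82/(-11593) - 40234/(-555) = 82*(-1/11593) - 40234*(-1/555) = -82/11593 + 40234/555 = 466387252/6434115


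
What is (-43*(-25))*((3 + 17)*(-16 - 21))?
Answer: -795500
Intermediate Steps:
(-43*(-25))*((3 + 17)*(-16 - 21)) = 1075*(20*(-37)) = 1075*(-740) = -795500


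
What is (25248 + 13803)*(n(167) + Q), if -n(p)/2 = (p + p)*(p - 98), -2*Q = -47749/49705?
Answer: -178930040725521/99410 ≈ -1.7999e+9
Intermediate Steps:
Q = 47749/99410 (Q = -(-47749)/(2*49705) = -1/2*(-47749/49705) = 47749/99410 ≈ 0.48032)
n(p) = -4*p*(-98 + p) (n(p) = -2*(p + p)*(p - 98) = -2*2*p*(-98 + p) = -4*p*(-98 + p))
(25248 + 13803)*(n(167) + Q) = (25248 + 13803)*(4*167*(98 - 1*167) + 47749/99410) = 39051*(4*167*(98 - 167) + 47749/99410) = 39051*(4*167*(-69) + 47749/99410) = 39051*(-46092 + 47749/99410) = 39051*(-4581957971/99410) = -178930040725521/99410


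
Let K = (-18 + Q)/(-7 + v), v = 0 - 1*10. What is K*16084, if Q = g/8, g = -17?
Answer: 647381/34 ≈ 19041.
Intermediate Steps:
v = -10 (v = 0 - 10 = -10)
Q = -17/8 ≈ -2.1250
K = 161/136 (K = (-18 - 17/8)/(-7 - 10) = -161/8/(-17) = -161/8*(-1/17) = 161/136 ≈ 1.1838)
K*16084 = (161/136)*16084 = 647381/34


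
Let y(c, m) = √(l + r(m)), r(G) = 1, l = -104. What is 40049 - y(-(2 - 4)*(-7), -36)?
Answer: 40049 - I*√103 ≈ 40049.0 - 10.149*I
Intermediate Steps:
y(c, m) = I*√103 (y(c, m) = √(-104 + 1) = √(-103) = I*√103)
40049 - y(-(2 - 4)*(-7), -36) = 40049 - I*√103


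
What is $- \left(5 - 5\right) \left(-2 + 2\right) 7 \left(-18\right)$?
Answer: $0$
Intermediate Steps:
$- \left(5 - 5\right) \left(-2 + 2\right) 7 \left(-18\right) = - 0 \cdot 0 \cdot 7 \left(-18\right) = - 0 \cdot 7 \left(-18\right) = - 0 \left(-18\right) = \left(-1\right) 0 = 0$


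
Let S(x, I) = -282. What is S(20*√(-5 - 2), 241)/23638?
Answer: -141/11819 ≈ -0.011930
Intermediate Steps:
S(20*√(-5 - 2), 241)/23638 = -282/23638 = -282*1/23638 = -141/11819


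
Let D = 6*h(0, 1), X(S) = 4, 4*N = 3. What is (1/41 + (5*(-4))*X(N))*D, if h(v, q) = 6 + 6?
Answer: -236088/41 ≈ -5758.2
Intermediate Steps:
N = ¾ (N = (¼)*3 = ¾ ≈ 0.75000)
h(v, q) = 12
D = 72 (D = 6*12 = 72)
(1/41 + (5*(-4))*X(N))*D = (1/41 + (5*(-4))*4)*72 = (1/41 - 20*4)*72 = (1/41 - 80)*72 = -3279/41*72 = -236088/41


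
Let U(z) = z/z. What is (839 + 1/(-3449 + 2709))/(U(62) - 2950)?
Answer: -206953/727420 ≈ -0.28450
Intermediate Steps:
U(z) = 1
(839 + 1/(-3449 + 2709))/(U(62) - 2950) = (839 + 1/(-3449 + 2709))/(1 - 2950) = (839 + 1/(-740))/(-2949) = (839 - 1/740)*(-1/2949) = (620859/740)*(-1/2949) = -206953/727420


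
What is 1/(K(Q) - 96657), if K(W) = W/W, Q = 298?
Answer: -1/96656 ≈ -1.0346e-5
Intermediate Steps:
K(W) = 1
1/(K(Q) - 96657) = 1/(1 - 96657) = 1/(-96656) = -1/96656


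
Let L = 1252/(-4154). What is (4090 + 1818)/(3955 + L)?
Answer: 12270916/8213909 ≈ 1.4939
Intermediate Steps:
L = -626/2077 (L = 1252*(-1/4154) = -626/2077 ≈ -0.30140)
(4090 + 1818)/(3955 + L) = (4090 + 1818)/(3955 - 626/2077) = 5908/(8213909/2077) = 5908*(2077/8213909) = 12270916/8213909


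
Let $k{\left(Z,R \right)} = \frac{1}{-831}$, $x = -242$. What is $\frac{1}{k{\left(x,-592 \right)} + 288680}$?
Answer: $\frac{831}{239893079} \approx 3.464 \cdot 10^{-6}$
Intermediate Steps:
$k{\left(Z,R \right)} = - \frac{1}{831}$
$\frac{1}{k{\left(x,-592 \right)} + 288680} = \frac{1}{- \frac{1}{831} + 288680} = \frac{1}{\frac{239893079}{831}} = \frac{831}{239893079}$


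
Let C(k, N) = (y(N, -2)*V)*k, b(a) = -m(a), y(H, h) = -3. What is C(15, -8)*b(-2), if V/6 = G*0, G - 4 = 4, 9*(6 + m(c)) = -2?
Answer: 0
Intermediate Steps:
m(c) = -56/9 (m(c) = -6 + (⅑)*(-2) = -6 - 2/9 = -56/9)
G = 8 (G = 4 + 4 = 8)
V = 0 (V = 6*(8*0) = 6*0 = 0)
b(a) = 56/9 (b(a) = -1*(-56/9) = 56/9)
C(k, N) = 0 (C(k, N) = (-3*0)*k = 0*k = 0)
C(15, -8)*b(-2) = 0*(56/9) = 0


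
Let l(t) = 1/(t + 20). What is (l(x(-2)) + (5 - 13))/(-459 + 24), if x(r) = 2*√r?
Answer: 811/44370 + I*√2/88740 ≈ 0.018278 + 1.5937e-5*I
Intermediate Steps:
l(t) = 1/(20 + t)
(l(x(-2)) + (5 - 13))/(-459 + 24) = (1/(20 + 2*√(-2)) + (5 - 13))/(-459 + 24) = (1/(20 + 2*(I*√2)) - 8)/(-435) = (1/(20 + 2*I*√2) - 8)*(-1/435) = (-8 + 1/(20 + 2*I*√2))*(-1/435) = 8/435 - 1/(435*(20 + 2*I*√2))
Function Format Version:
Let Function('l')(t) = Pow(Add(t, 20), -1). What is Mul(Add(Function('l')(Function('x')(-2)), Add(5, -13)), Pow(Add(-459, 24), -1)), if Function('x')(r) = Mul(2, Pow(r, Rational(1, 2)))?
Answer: Add(Rational(811, 44370), Mul(Rational(1, 88740), I, Pow(2, Rational(1, 2)))) ≈ Add(0.018278, Mul(1.5937e-5, I))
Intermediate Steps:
Function('l')(t) = Pow(Add(20, t), -1)
Mul(Add(Function('l')(Function('x')(-2)), Add(5, -13)), Pow(Add(-459, 24), -1)) = Mul(Add(Pow(Add(20, Mul(2, Pow(-2, Rational(1, 2)))), -1), Add(5, -13)), Pow(Add(-459, 24), -1)) = Mul(Add(Pow(Add(20, Mul(2, Mul(I, Pow(2, Rational(1, 2))))), -1), -8), Pow(-435, -1)) = Mul(Add(Pow(Add(20, Mul(2, I, Pow(2, Rational(1, 2)))), -1), -8), Rational(-1, 435)) = Mul(Add(-8, Pow(Add(20, Mul(2, I, Pow(2, Rational(1, 2)))), -1)), Rational(-1, 435)) = Add(Rational(8, 435), Mul(Rational(-1, 435), Pow(Add(20, Mul(2, I, Pow(2, Rational(1, 2)))), -1)))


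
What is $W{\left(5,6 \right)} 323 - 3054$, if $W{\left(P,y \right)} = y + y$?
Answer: $822$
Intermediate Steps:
$W{\left(P,y \right)} = 2 y$
$W{\left(5,6 \right)} 323 - 3054 = 2 \cdot 6 \cdot 323 - 3054 = 12 \cdot 323 - 3054 = 3876 - 3054 = 822$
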